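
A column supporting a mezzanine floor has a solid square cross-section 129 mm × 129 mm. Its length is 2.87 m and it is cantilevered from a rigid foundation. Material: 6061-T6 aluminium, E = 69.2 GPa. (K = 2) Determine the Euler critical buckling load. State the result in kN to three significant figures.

I = a⁴/12 = 129⁴/12 = 2.308×10^7 mm⁴
I = 2.308×10^7 mm⁴ = 2.308×10^-5 m⁴
Effective length L_e = K·L = 2 × 2.87 = 5.740 m
P_cr = π²EI / L_e² = π² × 69.2×10⁹ × 2.308×10^-5 / 5.740² = 4.784×10^5 N

P_cr ≈ 478 kN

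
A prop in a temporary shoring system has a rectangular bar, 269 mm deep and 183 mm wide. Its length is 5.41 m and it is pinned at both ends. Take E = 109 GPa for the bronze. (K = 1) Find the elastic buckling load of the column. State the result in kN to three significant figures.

P_cr ≈ 5050 kN

Buckling occurs about the weak axis: I_min = h·b³/12 with b = 183 mm (the shorter side).
I_min = 269×183³/12 = 1.374×10^8 mm⁴
I = 1.374×10^8 mm⁴ = 1.374×10^-4 m⁴
Effective length L_e = K·L = 1 × 5.41 = 5.410 m
P_cr = π²EI / L_e² = π² × 109×10⁹ × 1.374×10^-4 / 5.410² = 5.050×10^6 N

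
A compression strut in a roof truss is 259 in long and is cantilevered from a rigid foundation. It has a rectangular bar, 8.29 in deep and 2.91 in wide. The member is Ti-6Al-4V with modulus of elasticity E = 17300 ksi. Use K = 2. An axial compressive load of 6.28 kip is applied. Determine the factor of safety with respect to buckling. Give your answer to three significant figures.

n ≈ 1.72

Buckling occurs about the weak axis: I_min = h·b³/12 with b = 2.91 in (the shorter side).
I_min = 8.29×2.91³/12 = 17.02 in⁴
Effective length L_e = K·L = 2 × 259 = 518.0 in
P_cr = π²EI / L_e² = π² × 17300×10³ × 17.02 / 518.0² = 1.083×10^4 lb
Factor of safety n = P_cr / P = 10.833 / 6.28 = 1.72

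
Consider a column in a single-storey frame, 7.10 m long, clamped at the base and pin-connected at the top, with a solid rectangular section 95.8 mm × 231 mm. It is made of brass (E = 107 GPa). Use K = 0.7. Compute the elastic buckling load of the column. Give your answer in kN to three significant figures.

P_cr ≈ 724 kN

Buckling occurs about the weak axis: I_min = h·b³/12 with b = 95.8 mm (the shorter side).
I_min = 231×95.8³/12 = 1.692×10^7 mm⁴
I = 1.692×10^7 mm⁴ = 1.692×10^-5 m⁴
Effective length L_e = K·L = 0.7 × 7.10 = 4.970 m
P_cr = π²EI / L_e² = π² × 107×10⁹ × 1.692×10^-5 / 4.970² = 7.236×10^5 N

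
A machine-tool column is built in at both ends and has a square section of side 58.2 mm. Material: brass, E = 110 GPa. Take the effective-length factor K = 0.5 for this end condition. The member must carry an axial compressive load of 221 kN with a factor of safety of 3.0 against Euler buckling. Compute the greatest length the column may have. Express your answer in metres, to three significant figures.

L_max ≈ 2.50 m

I = a⁴/12 = 58.2⁴/12 = 9.561×10^5 mm⁴
I = 9.561×10^-7 m⁴
Required critical load P_cr = n·P = 3.0 × 221 = 663.0 kN = 6.630×10^5 N
From P_cr = π²EI/(K·L)²:  L = (1/K)·√(π²EI/P_cr) = (1/0.5)·√(π²×1.10×10^11×9.561×10^-7/6.630×10^5)
L = 2.50 m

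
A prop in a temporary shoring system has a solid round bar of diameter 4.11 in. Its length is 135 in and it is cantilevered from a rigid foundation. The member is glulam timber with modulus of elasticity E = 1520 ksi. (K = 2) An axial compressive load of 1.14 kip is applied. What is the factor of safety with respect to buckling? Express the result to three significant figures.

I = πd⁴/64 = π×4.11⁴/64 = 14.01 in⁴
Effective length L_e = K·L = 2 × 135 = 270.0 in
P_cr = π²EI / L_e² = π² × 1520×10³ × 14.01 / 270.0² = 2.882×10^3 lb
Factor of safety n = P_cr / P = 2.8824 / 1.14 = 2.53

n ≈ 2.53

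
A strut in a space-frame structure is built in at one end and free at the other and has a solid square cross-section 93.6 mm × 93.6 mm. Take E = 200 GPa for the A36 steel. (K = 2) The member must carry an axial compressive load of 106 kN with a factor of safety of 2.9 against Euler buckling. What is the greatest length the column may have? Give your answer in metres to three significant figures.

I = a⁴/12 = 93.6⁴/12 = 6.396×10^6 mm⁴
I = 6.396×10^-6 m⁴
Required critical load P_cr = n·P = 2.9 × 106 = 307.4 kN = 3.074×10^5 N
From P_cr = π²EI/(K·L)²:  L = (1/K)·√(π²EI/P_cr) = (1/2)·√(π²×2.00×10^11×6.396×10^-6/3.074×10^5)
L = 3.20 m

L_max ≈ 3.20 m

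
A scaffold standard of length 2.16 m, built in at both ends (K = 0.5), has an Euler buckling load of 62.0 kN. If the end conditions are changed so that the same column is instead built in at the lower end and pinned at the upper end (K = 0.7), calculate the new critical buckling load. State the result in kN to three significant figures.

P_cr ∝ 1/K², so P_cr,new = P_cr,old × (K_old/K_new)² = 62.0 × (0.5/0.7)²
= 62.0 × 0.5102 = 31.6 kN

P_cr ≈ 31.6 kN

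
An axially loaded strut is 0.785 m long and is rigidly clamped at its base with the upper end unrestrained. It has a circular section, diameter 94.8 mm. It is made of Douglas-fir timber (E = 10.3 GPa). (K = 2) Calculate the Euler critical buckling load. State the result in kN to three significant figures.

I = πd⁴/64 = π×94.8⁴/64 = 3.965×10^6 mm⁴
I = 3.965×10^6 mm⁴ = 3.965×10^-6 m⁴
Effective length L_e = K·L = 2 × 0.785 = 1.570 m
P_cr = π²EI / L_e² = π² × 10.3×10⁹ × 3.965×10^-6 / 1.570² = 1.635×10^5 N

P_cr ≈ 164 kN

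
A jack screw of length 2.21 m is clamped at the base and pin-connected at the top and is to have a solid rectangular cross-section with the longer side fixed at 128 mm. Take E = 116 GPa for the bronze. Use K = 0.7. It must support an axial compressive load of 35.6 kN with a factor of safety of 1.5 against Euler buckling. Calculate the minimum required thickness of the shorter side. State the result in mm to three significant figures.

b ≈ 21.9 mm

Required P_cr = n·P = 1.5 × 35.6 = 53.40 kN
L_e = K·L = 0.7 × 2.21 = 1.547 m
Required I = P_cr·L_e²/(π²E) = 5.340×10^4 × 1.547² / (π² × 1.16×10^11) = 1.116×10^-7 m⁴
I_req = 1.116×10^5 mm⁴
Rectangle, weak axis: I_min = h·b³/12 with h = 128 mm fixed  ⇒  b = (12I/h)^(1/3) = 21.9 mm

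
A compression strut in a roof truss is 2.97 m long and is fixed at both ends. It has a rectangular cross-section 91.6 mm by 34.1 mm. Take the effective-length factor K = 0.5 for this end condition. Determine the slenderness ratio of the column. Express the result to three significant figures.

For a rectangle r_min = b/√12 = 34.1/√12 = 9.844 mm
L_e = K·L = 0.5 × 2.97 m = 1.485 m = 1485.0 mm
λ = L_e / r_min = 1485.0 / 9.844 = 151

λ ≈ 151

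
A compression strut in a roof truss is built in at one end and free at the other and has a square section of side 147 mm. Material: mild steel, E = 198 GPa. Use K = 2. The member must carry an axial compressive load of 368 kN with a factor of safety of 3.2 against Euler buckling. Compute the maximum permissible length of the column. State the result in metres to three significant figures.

I = a⁴/12 = 147⁴/12 = 3.891×10^7 mm⁴
I = 3.891×10^-5 m⁴
Required critical load P_cr = n·P = 3.2 × 368 = 1178 kN = 1.178×10^6 N
From P_cr = π²EI/(K·L)²:  L = (1/K)·√(π²EI/P_cr) = (1/2)·√(π²×1.98×10^11×3.891×10^-5/1.178×10^6)
L = 4.02 m

L_max ≈ 4.02 m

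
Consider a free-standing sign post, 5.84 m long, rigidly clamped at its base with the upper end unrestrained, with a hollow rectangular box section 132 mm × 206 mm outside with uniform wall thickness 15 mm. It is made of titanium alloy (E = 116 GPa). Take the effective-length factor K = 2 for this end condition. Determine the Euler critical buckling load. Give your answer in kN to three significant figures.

P_cr ≈ 201 kN

Inner dimensions: h_i = 206 − 2×15 = 176.0 mm, b_i = 132 − 2×15 = 102.0 mm
Weak-axis I_min = (h_o·b_o³ − h_i·b_i³)/12 with b_o = 132, b_i = 102.0 mm (shorter outer/inner sides).
I_min = (206×132³ − 176.0×102.0³)/12 = 2.392×10^7 mm⁴
I = 2.392×10^7 mm⁴ = 2.392×10^-5 m⁴
Effective length L_e = K·L = 2 × 5.84 = 11.68 m
P_cr = π²EI / L_e² = π² × 116×10⁹ × 2.392×10^-5 / 11.68² = 2.007×10^5 N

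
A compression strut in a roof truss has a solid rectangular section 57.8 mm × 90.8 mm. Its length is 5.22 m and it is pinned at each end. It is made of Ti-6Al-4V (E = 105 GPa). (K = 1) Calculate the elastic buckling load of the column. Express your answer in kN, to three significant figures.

P_cr ≈ 55.6 kN

Buckling occurs about the weak axis: I_min = h·b³/12 with b = 57.8 mm (the shorter side).
I_min = 90.8×57.8³/12 = 1.461×10^6 mm⁴
I = 1.461×10^6 mm⁴ = 1.461×10^-6 m⁴
Effective length L_e = K·L = 1 × 5.22 = 5.220 m
P_cr = π²EI / L_e² = π² × 105×10⁹ × 1.461×10^-6 / 5.220² = 5.557×10^4 N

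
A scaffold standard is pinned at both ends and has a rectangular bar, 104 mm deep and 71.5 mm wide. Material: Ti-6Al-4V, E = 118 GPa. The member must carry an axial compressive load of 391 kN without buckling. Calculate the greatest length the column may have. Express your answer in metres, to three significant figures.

L_max ≈ 3.07 m

Buckling occurs about the weak axis: I_min = h·b³/12 with b = 71.5 mm (the shorter side).
I_min = 104×71.5³/12 = 3.168×10^6 mm⁴
I = 3.168×10^-6 m⁴
At the buckling limit P_cr = P = 3.910×10^5 N
From P_cr = π²EI/(K·L)²:  L = (1/K)·√(π²EI/P_cr) = (1/1)·√(π²×1.18×10^11×3.168×10^-6/3.910×10^5)
L = 3.07 m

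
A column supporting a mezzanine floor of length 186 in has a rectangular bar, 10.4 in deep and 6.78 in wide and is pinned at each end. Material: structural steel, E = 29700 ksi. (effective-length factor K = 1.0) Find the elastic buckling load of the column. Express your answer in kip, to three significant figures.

P_cr ≈ 2290 kip

Buckling occurs about the weak axis: I_min = h·b³/12 with b = 6.78 in (the shorter side).
I_min = 10.4×6.78³/12 = 270.1 in⁴
Effective length L_e = K·L = 1 × 186 = 186.0 in
P_cr = π²EI / L_e² = π² × 29700×10³ × 270.1 / 186.0² = 2.289×10^6 lb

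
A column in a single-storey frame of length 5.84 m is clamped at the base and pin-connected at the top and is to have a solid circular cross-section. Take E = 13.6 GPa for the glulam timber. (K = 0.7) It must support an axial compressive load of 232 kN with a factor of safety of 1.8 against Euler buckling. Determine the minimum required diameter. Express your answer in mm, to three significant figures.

d ≈ 180 mm

Required P_cr = n·P = 1.8 × 232 = 417.6 kN
L_e = K·L = 0.7 × 5.84 = 4.088 m
Required I = P_cr·L_e²/(π²E) = 4.176×10^5 × 4.088² / (π² × 1.36×10^10) = 5.199×10^-5 m⁴
I_req = 5.199×10^7 mm⁴
Solid circle: I = πd⁴/64  ⇒  d = (64I/π)^(1/4) = (64×5.199×10^7/π)^(1/4) = 180 mm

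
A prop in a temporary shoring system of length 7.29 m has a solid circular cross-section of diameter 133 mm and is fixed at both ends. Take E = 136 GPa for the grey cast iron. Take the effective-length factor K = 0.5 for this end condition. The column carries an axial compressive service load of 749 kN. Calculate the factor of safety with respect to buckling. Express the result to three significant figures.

n ≈ 2.07

I = πd⁴/64 = π×133⁴/64 = 1.536×10^7 mm⁴
I = 1.536×10^7 mm⁴ = 1.536×10^-5 m⁴
Effective length L_e = K·L = 0.5 × 7.29 = 3.645 m
P_cr = π²EI / L_e² = π² × 136×10⁹ × 1.536×10^-5 / 3.645² = 1.552×10^6 N
Factor of safety n = P_cr / P = 1551.7 / 749 = 2.07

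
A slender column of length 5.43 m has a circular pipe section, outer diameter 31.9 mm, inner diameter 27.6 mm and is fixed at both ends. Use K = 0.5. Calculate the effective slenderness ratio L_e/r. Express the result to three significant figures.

d_o = 31.9 mm, d_i = 27.6 mm
I = π(d_o⁴ − d_i⁴)/64 = π(31.9⁴ − 27.60⁴)/64 = 2.235×10^4 mm⁴
A = 200.9 mm²;  r_min = √(I/A) = √(2.235×10^4/200.9) = 10.55 mm
L_e = K·L = 0.5 × 5.43 m = 2.715 m = 2715.0 mm
λ = L_e / r_min = 2715.0 / 10.55 = 257

λ ≈ 257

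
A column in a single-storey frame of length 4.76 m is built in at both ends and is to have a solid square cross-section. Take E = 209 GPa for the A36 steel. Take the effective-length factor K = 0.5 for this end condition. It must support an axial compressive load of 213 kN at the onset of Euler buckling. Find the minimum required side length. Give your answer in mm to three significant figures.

L_e = K·L = 0.5 × 4.76 = 2.380 m
Required I = P_cr·L_e²/(π²E) = 2.130×10^5 × 2.380² / (π² × 2.09×10^11) = 5.849×10^-7 m⁴
I_req = 5.849×10^5 mm⁴
Solid square: I = a⁴/12  ⇒  a = (12I)^(1/4) = (12×5.849×10^5)^(1/4) = 51.5 mm

a ≈ 51.5 mm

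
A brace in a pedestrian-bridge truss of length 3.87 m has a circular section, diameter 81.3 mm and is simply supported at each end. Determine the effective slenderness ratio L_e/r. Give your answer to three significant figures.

For a solid circle r = d/4 = 81.3/4 = 20.32 mm
L_e = K·L = 1 × 3.87 m = 3.870 m = 3870.0 mm
λ = L_e / r_min = 3870.0 / 20.32 = 190

λ ≈ 190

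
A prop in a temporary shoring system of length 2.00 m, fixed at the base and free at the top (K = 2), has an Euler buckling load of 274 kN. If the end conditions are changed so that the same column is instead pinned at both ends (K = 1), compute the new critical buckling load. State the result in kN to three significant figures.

P_cr ∝ 1/K², so P_cr,new = P_cr,old × (K_old/K_new)² = 274 × (2/1)²
= 274 × 4.000 = 1100 kN

P_cr ≈ 1100 kN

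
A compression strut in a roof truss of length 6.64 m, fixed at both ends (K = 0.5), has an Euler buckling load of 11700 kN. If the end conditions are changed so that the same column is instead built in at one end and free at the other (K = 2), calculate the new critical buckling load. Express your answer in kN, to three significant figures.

P_cr ≈ 731 kN

P_cr ∝ 1/K², so P_cr,new = P_cr,old × (K_old/K_new)² = 11700 × (0.5/2)²
= 11700 × 0.06250 = 731 kN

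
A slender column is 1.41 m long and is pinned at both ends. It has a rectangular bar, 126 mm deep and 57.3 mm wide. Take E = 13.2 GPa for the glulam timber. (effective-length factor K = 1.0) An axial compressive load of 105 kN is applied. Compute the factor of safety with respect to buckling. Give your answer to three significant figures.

n ≈ 1.23

Buckling occurs about the weak axis: I_min = h·b³/12 with b = 57.3 mm (the shorter side).
I_min = 126×57.3³/12 = 1.975×10^6 mm⁴
I = 1.975×10^6 mm⁴ = 1.975×10^-6 m⁴
Effective length L_e = K·L = 1 × 1.41 = 1.410 m
P_cr = π²EI / L_e² = π² × 13.2×10⁹ × 1.975×10^-6 / 1.410² = 1.294×10^5 N
Factor of safety n = P_cr / P = 129.45 / 105 = 1.23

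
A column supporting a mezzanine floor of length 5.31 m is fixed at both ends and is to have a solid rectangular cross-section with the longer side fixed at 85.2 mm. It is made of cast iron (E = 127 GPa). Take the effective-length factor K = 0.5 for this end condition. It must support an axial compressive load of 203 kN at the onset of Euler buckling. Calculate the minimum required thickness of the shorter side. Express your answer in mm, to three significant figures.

b ≈ 54.4 mm

L_e = K·L = 0.5 × 5.31 = 2.655 m
Required I = P_cr·L_e²/(π²E) = 2.030×10^5 × 2.655² / (π² × 1.27×10^11) = 1.142×10^-6 m⁴
I_req = 1.142×10^6 mm⁴
Rectangle, weak axis: I_min = h·b³/12 with h = 85.2 mm fixed  ⇒  b = (12I/h)^(1/3) = 54.4 mm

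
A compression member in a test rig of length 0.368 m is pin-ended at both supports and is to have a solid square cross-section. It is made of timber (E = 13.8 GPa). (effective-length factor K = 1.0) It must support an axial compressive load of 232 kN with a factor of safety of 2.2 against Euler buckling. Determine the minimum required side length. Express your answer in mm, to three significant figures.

Required P_cr = n·P = 2.2 × 232 = 510.4 kN
L_e = K·L = 1 × 0.368 = 0.3680 m
Required I = P_cr·L_e²/(π²E) = 5.104×10^5 × 0.3680² / (π² × 1.38×10^10) = 5.075×10^-7 m⁴
I_req = 5.075×10^5 mm⁴
Solid square: I = a⁴/12  ⇒  a = (12I)^(1/4) = (12×5.075×10^5)^(1/4) = 49.7 mm

a ≈ 49.7 mm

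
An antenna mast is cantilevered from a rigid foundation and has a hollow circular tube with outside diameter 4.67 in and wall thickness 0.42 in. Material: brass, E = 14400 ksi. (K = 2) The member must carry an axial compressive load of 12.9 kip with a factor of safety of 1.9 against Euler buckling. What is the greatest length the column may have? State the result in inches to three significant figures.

L_max ≈ 136 in

Inner diameter d_i = 4.67 − 2×0.42 = 3.830 in
I = π(d_o⁴ − d_i⁴)/64 = π(4.67⁴ − 3.830⁴)/64 = 12.78 in⁴
Required critical load P_cr = n·P = 1.9 × 12.9 = 24.51 kip = 2.451×10^4 lb
From P_cr = π²EI/(K·L)²:  L = (1/K)·√(π²EI/P_cr) = (1/2)·√(π²×1.44×10^7×12.78/2.451×10^4)
L = 136 in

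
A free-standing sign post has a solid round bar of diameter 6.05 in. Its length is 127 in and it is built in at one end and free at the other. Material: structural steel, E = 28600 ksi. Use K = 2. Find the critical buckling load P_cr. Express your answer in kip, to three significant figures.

P_cr ≈ 288 kip

I = πd⁴/64 = π×6.05⁴/64 = 65.76 in⁴
Effective length L_e = K·L = 2 × 127 = 254.0 in
P_cr = π²EI / L_e² = π² × 28600×10³ × 65.76 / 254.0² = 2.877×10^5 lb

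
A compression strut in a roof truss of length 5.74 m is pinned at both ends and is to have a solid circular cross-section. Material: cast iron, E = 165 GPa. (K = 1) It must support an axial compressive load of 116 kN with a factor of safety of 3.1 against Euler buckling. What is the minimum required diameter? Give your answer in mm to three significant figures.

Required P_cr = n·P = 3.1 × 116 = 359.6 kN
L_e = K·L = 1 × 5.74 = 5.740 m
Required I = P_cr·L_e²/(π²E) = 3.596×10^5 × 5.740² / (π² × 1.65×10^11) = 7.275×10^-6 m⁴
I_req = 7.275×10^6 mm⁴
Solid circle: I = πd⁴/64  ⇒  d = (64I/π)^(1/4) = (64×7.275×10^6/π)^(1/4) = 110 mm

d ≈ 110 mm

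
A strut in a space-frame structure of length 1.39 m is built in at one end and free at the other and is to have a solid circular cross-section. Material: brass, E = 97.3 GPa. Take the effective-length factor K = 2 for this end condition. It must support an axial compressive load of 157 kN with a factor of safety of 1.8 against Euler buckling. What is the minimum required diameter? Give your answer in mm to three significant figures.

Required P_cr = n·P = 1.8 × 157 = 282.6 kN
L_e = K·L = 2 × 1.39 = 2.780 m
Required I = P_cr·L_e²/(π²E) = 2.826×10^5 × 2.780² / (π² × 9.73×10^10) = 2.274×10^-6 m⁴
I_req = 2.274×10^6 mm⁴
Solid circle: I = πd⁴/64  ⇒  d = (64I/π)^(1/4) = (64×2.274×10^6/π)^(1/4) = 82.5 mm

d ≈ 82.5 mm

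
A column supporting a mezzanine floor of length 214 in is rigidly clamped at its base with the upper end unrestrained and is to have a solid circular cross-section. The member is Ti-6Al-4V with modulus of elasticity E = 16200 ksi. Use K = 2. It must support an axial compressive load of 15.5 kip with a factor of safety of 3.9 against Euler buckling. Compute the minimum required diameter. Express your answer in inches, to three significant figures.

d ≈ 6.13 in

Required P_cr = n·P = 3.9 × 15.5 = 60.45 kip
L_e = K·L = 2 × 214 = 428.0 in
Required I = P_cr·L_e²/(π²E) = 6.045×10^4 × 428.0² / (π² × 1.62×10^7) = 69.26 in⁴
Solid circle: I = πd⁴/64  ⇒  d = (64I/π)^(1/4) = (64×69.26/π)^(1/4) = 6.13 in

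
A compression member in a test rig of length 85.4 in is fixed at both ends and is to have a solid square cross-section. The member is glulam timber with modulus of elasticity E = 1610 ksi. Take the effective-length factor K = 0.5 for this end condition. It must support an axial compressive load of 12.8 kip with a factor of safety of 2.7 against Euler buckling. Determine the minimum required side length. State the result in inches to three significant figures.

a ≈ 2.63 in

Required P_cr = n·P = 2.7 × 12.8 = 34.56 kip
L_e = K·L = 0.5 × 85.4 = 42.70 in
Required I = P_cr·L_e²/(π²E) = 3.456×10^4 × 42.70² / (π² × 1.61×10^6) = 3.966 in⁴
Solid square: I = a⁴/12  ⇒  a = (12I)^(1/4) = (12×3.966)^(1/4) = 2.63 in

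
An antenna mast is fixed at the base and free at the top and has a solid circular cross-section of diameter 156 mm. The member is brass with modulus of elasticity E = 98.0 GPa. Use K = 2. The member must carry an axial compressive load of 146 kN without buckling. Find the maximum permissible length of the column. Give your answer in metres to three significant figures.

I = πd⁴/64 = π×156⁴/64 = 2.907×10^7 mm⁴
I = 2.907×10^-5 m⁴
At the buckling limit P_cr = P = 1.460×10^5 N
From P_cr = π²EI/(K·L)²:  L = (1/K)·√(π²EI/P_cr) = (1/2)·√(π²×9.80×10^10×2.907×10^-5/1.460×10^5)
L = 6.94 m

L_max ≈ 6.94 m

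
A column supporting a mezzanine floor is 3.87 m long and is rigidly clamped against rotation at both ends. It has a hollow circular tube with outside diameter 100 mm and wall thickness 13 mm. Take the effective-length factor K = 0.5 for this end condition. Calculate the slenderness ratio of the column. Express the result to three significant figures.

Inner diameter d_i = 100 − 2×13 = 74.00 mm
I = π(d_o⁴ − d_i⁴)/64 = π(100⁴ − 74.00⁴)/64 = 3.437×10^6 mm⁴
A = 3.553×10^3 mm²;  r_min = √(I/A) = √(3.437×10^6/3.553×10^3) = 31.10 mm
L_e = K·L = 0.5 × 3.87 m = 1.935 m = 1935.0 mm
λ = L_e / r_min = 1935.0 / 31.10 = 62.2

λ ≈ 62.2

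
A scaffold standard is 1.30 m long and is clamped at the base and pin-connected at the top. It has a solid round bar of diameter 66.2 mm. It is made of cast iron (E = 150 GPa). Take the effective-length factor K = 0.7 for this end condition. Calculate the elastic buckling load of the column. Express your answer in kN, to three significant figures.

P_cr ≈ 1690 kN

I = πd⁴/64 = π×66.2⁴/64 = 9.428×10^5 mm⁴
I = 9.428×10^5 mm⁴ = 9.428×10^-7 m⁴
Effective length L_e = K·L = 0.7 × 1.30 = 0.9100 m
P_cr = π²EI / L_e² = π² × 150×10⁹ × 9.428×10^-7 / 0.9100² = 1.685×10^6 N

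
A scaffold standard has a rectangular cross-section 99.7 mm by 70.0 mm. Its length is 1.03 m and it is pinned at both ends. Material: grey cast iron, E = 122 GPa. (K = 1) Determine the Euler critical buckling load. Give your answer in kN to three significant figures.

P_cr ≈ 3230 kN

Buckling occurs about the weak axis: I_min = h·b³/12 with b = 70.0 mm (the shorter side).
I_min = 99.7×70.0³/12 = 2.850×10^6 mm⁴
I = 2.850×10^6 mm⁴ = 2.850×10^-6 m⁴
Effective length L_e = K·L = 1 × 1.03 = 1.030 m
P_cr = π²EI / L_e² = π² × 122×10⁹ × 2.850×10^-6 / 1.030² = 3.234×10^6 N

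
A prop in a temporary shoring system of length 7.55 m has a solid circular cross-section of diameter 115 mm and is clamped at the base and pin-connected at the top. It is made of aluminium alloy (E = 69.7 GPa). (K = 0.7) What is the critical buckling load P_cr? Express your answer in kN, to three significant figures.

I = πd⁴/64 = π×115⁴/64 = 8.585×10^6 mm⁴
I = 8.585×10^6 mm⁴ = 8.585×10^-6 m⁴
Effective length L_e = K·L = 0.7 × 7.55 = 5.285 m
P_cr = π²EI / L_e² = π² × 69.7×10⁹ × 8.585×10^-6 / 5.285² = 2.114×10^5 N

P_cr ≈ 211 kN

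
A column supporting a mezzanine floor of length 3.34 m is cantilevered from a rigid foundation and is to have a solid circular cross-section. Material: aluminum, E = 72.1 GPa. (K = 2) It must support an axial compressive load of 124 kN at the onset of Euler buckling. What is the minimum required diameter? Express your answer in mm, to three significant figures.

d ≈ 112 mm

L_e = K·L = 2 × 3.34 = 6.680 m
Required I = P_cr·L_e²/(π²E) = 1.240×10^5 × 6.680² / (π² × 7.21×10^10) = 7.776×10^-6 m⁴
I_req = 7.776×10^6 mm⁴
Solid circle: I = πd⁴/64  ⇒  d = (64I/π)^(1/4) = (64×7.776×10^6/π)^(1/4) = 112 mm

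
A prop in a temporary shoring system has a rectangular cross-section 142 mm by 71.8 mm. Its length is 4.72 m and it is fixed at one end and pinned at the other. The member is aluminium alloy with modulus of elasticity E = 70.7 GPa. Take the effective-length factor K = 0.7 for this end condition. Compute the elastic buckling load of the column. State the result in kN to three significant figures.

Buckling occurs about the weak axis: I_min = h·b³/12 with b = 71.8 mm (the shorter side).
I_min = 142×71.8³/12 = 4.380×10^6 mm⁴
I = 4.380×10^6 mm⁴ = 4.380×10^-6 m⁴
Effective length L_e = K·L = 0.7 × 4.72 = 3.304 m
P_cr = π²EI / L_e² = π² × 70.7×10⁹ × 4.380×10^-6 / 3.304² = 2.800×10^5 N

P_cr ≈ 280 kN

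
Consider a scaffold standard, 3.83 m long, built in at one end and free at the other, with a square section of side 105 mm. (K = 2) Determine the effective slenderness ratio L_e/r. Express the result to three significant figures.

I = a⁴/12 = 105⁴/12 = 1.013×10^7 mm⁴
A = 1.103×10^4 mm²;  r_min = √(I/A) = √(1.013×10^7/1.103×10^4) = 30.31 mm
L_e = K·L = 2 × 3.83 m = 7.660 m = 7660.0 mm
λ = L_e / r_min = 7660.0 / 30.31 = 253

λ ≈ 253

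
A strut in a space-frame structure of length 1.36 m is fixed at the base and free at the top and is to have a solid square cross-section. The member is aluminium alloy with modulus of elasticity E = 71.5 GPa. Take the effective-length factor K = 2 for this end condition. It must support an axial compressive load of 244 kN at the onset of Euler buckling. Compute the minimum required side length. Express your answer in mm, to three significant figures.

L_e = K·L = 2 × 1.36 = 2.720 m
Required I = P_cr·L_e²/(π²E) = 2.440×10^5 × 2.720² / (π² × 7.15×10^10) = 2.558×10^-6 m⁴
I_req = 2.558×10^6 mm⁴
Solid square: I = a⁴/12  ⇒  a = (12I)^(1/4) = (12×2.558×10^6)^(1/4) = 74.4 mm

a ≈ 74.4 mm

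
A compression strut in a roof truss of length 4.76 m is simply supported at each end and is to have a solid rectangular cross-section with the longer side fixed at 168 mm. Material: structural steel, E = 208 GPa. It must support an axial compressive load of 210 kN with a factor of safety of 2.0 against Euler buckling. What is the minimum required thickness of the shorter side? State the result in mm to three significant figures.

Required P_cr = n·P = 2.0 × 210 = 420.0 kN
L_e = K·L = 1 × 4.76 = 4.760 m
Required I = P_cr·L_e²/(π²E) = 4.200×10^5 × 4.760² / (π² × 2.08×10^11) = 4.636×10^-6 m⁴
I_req = 4.636×10^6 mm⁴
Rectangle, weak axis: I_min = h·b³/12 with h = 168 mm fixed  ⇒  b = (12I/h)^(1/3) = 69.2 mm

b ≈ 69.2 mm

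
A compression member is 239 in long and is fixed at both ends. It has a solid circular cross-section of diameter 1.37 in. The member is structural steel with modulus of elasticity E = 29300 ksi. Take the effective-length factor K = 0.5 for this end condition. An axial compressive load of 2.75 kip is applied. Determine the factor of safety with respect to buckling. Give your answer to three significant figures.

I = πd⁴/64 = π×1.37⁴/64 = 0.1729 in⁴
Effective length L_e = K·L = 0.5 × 239 = 119.5 in
P_cr = π²EI / L_e² = π² × 29300×10³ × 0.1729 / 119.5² = 3.502×10^3 lb
Factor of safety n = P_cr / P = 3.5017 / 2.75 = 1.27

n ≈ 1.27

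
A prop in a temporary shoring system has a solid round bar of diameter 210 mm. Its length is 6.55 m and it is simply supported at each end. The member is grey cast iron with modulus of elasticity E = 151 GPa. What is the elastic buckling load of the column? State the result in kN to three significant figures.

P_cr ≈ 3320 kN

I = πd⁴/64 = π×210⁴/64 = 9.547×10^7 mm⁴
I = 9.547×10^7 mm⁴ = 9.547×10^-5 m⁴
Effective length L_e = K·L = 1 × 6.55 = 6.550 m
P_cr = π²EI / L_e² = π² × 151×10⁹ × 9.547×10^-5 / 6.550² = 3.316×10^6 N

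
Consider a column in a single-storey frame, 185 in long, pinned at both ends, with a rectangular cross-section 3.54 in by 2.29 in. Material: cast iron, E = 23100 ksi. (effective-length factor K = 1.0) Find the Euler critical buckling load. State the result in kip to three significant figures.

P_cr ≈ 23.6 kip

Buckling occurs about the weak axis: I_min = h·b³/12 with b = 2.29 in (the shorter side).
I_min = 3.54×2.29³/12 = 3.543 in⁴
Effective length L_e = K·L = 1 × 185 = 185.0 in
P_cr = π²EI / L_e² = π² × 23100×10³ × 3.543 / 185.0² = 2.360×10^4 lb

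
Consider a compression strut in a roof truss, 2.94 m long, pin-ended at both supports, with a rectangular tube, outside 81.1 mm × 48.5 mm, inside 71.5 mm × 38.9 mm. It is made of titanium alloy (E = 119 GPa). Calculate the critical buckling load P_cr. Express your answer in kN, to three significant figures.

Weak-axis I_min = (h_o·b_o³ − h_i·b_i³)/12 with b_o = 48.5, b_i = 38.90 mm (shorter outer/inner sides).
I_min = (81.1×48.5³ − 71.50×38.90³)/12 = 4.203×10^5 mm⁴
I = 4.203×10^5 mm⁴ = 4.203×10^-7 m⁴
Effective length L_e = K·L = 1 × 2.94 = 2.940 m
P_cr = π²EI / L_e² = π² × 119×10⁹ × 4.203×10^-7 / 2.940² = 5.711×10^4 N

P_cr ≈ 57.1 kN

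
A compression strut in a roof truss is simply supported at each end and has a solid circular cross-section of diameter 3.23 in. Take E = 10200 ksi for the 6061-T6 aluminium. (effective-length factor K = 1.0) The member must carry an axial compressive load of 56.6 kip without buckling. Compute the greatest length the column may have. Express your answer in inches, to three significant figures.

L_max ≈ 97.5 in

I = πd⁴/64 = π×3.23⁴/64 = 5.343 in⁴
At the buckling limit P_cr = P = 5.660×10^4 lb
From P_cr = π²EI/(K·L)²:  L = (1/K)·√(π²EI/P_cr) = (1/1)·√(π²×1.02×10^7×5.343/5.660×10^4)
L = 97.5 in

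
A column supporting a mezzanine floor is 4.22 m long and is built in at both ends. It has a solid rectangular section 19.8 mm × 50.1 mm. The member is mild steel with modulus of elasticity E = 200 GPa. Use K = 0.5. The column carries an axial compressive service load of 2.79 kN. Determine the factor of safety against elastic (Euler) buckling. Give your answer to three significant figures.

n ≈ 5.15

Buckling occurs about the weak axis: I_min = h·b³/12 with b = 19.8 mm (the shorter side).
I_min = 50.1×19.8³/12 = 3.241×10^4 mm⁴
I = 3.241×10^4 mm⁴ = 3.241×10^-8 m⁴
Effective length L_e = K·L = 0.5 × 4.22 = 2.110 m
P_cr = π²EI / L_e² = π² × 200×10⁹ × 3.241×10^-8 / 2.110² = 1.437×10^4 N
Factor of safety n = P_cr / P = 14.369 / 2.79 = 5.15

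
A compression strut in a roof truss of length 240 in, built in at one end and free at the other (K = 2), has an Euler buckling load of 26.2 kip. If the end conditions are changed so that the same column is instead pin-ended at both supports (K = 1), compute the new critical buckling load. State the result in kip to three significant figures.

P_cr ∝ 1/K², so P_cr,new = P_cr,old × (K_old/K_new)² = 26.2 × (2/1)²
= 26.2 × 4.000 = 105 kip

P_cr ≈ 105 kip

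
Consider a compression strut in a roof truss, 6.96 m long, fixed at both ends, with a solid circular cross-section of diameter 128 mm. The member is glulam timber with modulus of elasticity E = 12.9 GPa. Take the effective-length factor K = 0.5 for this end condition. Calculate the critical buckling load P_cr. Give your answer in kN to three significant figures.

I = πd⁴/64 = π×128⁴/64 = 1.318×10^7 mm⁴
I = 1.318×10^7 mm⁴ = 1.318×10^-5 m⁴
Effective length L_e = K·L = 0.5 × 6.96 = 3.480 m
P_cr = π²EI / L_e² = π² × 12.9×10⁹ × 1.318×10^-5 / 3.480² = 1.385×10^5 N

P_cr ≈ 139 kN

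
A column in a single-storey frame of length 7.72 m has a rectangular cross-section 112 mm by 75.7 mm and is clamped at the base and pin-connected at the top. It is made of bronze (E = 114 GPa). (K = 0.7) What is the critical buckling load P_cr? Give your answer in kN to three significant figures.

Buckling occurs about the weak axis: I_min = h·b³/12 with b = 75.7 mm (the shorter side).
I_min = 112×75.7³/12 = 4.049×10^6 mm⁴
I = 4.049×10^6 mm⁴ = 4.049×10^-6 m⁴
Effective length L_e = K·L = 0.7 × 7.72 = 5.404 m
P_cr = π²EI / L_e² = π² × 114×10⁹ × 4.049×10^-6 / 5.404² = 1.560×10^5 N

P_cr ≈ 156 kN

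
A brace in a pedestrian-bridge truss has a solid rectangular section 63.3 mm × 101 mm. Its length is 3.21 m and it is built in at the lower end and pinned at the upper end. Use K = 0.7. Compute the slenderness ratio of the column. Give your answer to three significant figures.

λ ≈ 123

For a rectangle r_min = b/√12 = 63.3/√12 = 18.27 mm
L_e = K·L = 0.7 × 3.21 m = 2.247 m = 2247.0 mm
λ = L_e / r_min = 2247.0 / 18.27 = 123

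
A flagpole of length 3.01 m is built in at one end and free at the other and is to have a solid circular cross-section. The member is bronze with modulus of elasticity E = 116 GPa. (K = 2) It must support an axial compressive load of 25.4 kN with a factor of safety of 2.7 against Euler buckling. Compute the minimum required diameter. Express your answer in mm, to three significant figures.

Required P_cr = n·P = 2.7 × 25.4 = 68.58 kN
L_e = K·L = 2 × 3.01 = 6.020 m
Required I = P_cr·L_e²/(π²E) = 6.858×10^4 × 6.020² / (π² × 1.16×10^11) = 2.171×10^-6 m⁴
I_req = 2.171×10^6 mm⁴
Solid circle: I = πd⁴/64  ⇒  d = (64I/π)^(1/4) = (64×2.171×10^6/π)^(1/4) = 81.5 mm

d ≈ 81.5 mm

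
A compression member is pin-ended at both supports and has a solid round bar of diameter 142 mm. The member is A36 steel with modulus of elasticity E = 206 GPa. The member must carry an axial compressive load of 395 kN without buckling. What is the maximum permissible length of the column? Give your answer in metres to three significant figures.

I = πd⁴/64 = π×142⁴/64 = 1.996×10^7 mm⁴
I = 1.996×10^-5 m⁴
At the buckling limit P_cr = P = 3.950×10^5 N
From P_cr = π²EI/(K·L)²:  L = (1/K)·√(π²EI/P_cr) = (1/1)·√(π²×2.06×10^11×1.996×10^-5/3.950×10^5)
L = 10.1 m

L_max ≈ 10.1 m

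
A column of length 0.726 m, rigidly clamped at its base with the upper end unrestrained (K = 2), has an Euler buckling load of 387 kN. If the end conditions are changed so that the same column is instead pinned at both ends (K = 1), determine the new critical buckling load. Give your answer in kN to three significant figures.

P_cr ≈ 1550 kN

P_cr ∝ 1/K², so P_cr,new = P_cr,old × (K_old/K_new)² = 387 × (2/1)²
= 387 × 4.000 = 1550 kN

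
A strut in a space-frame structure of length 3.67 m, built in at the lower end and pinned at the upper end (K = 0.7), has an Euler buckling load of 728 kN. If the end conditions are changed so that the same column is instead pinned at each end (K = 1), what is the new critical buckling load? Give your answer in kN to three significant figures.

P_cr ∝ 1/K², so P_cr,new = P_cr,old × (K_old/K_new)² = 728 × (0.7/1)²
= 728 × 0.4900 = 357 kN

P_cr ≈ 357 kN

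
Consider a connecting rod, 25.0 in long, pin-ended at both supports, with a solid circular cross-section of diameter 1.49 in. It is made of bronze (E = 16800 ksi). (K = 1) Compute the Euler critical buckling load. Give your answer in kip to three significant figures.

I = πd⁴/64 = π×1.49⁴/64 = 0.2419 in⁴
Effective length L_e = K·L = 1 × 25.0 = 25.00 in
P_cr = π²EI / L_e² = π² × 16800×10³ × 0.2419 / 25.00² = 6.419×10^4 lb

P_cr ≈ 64.2 kip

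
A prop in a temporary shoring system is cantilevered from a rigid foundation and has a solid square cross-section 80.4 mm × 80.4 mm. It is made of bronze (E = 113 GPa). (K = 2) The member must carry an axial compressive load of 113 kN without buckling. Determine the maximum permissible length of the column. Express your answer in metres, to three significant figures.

L_max ≈ 2.93 m

I = a⁴/12 = 80.4⁴/12 = 3.482×10^6 mm⁴
I = 3.482×10^-6 m⁴
At the buckling limit P_cr = P = 1.130×10^5 N
From P_cr = π²EI/(K·L)²:  L = (1/K)·√(π²EI/P_cr) = (1/2)·√(π²×1.13×10^11×3.482×10^-6/1.130×10^5)
L = 2.93 m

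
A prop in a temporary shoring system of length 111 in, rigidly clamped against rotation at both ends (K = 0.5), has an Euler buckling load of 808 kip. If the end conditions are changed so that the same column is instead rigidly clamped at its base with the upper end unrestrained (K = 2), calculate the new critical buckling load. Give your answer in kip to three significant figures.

P_cr ≈ 50.5 kip

P_cr ∝ 1/K², so P_cr,new = P_cr,old × (K_old/K_new)² = 808 × (0.5/2)²
= 808 × 0.06250 = 50.5 kip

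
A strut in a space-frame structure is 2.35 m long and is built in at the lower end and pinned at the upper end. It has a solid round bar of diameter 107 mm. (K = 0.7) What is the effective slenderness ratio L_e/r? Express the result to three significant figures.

λ ≈ 61.5

For a solid circle r = d/4 = 107/4 = 26.75 mm
L_e = K·L = 0.7 × 2.35 m = 1.645 m = 1645.0 mm
λ = L_e / r_min = 1645.0 / 26.75 = 61.5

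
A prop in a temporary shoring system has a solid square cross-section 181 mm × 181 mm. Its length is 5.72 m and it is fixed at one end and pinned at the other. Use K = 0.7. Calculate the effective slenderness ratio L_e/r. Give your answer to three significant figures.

For a square r = a/√12 = 181/√12 = 52.25 mm
L_e = K·L = 0.7 × 5.72 m = 4.004 m = 4004.0 mm
λ = L_e / r_min = 4004.0 / 52.25 = 76.6

λ ≈ 76.6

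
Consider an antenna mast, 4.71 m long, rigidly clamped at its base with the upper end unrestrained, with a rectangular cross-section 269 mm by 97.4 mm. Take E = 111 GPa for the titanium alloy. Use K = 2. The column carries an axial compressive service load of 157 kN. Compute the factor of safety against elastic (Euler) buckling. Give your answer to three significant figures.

n ≈ 1.63

Buckling occurs about the weak axis: I_min = h·b³/12 with b = 97.4 mm (the shorter side).
I_min = 269×97.4³/12 = 2.071×10^7 mm⁴
I = 2.071×10^7 mm⁴ = 2.071×10^-5 m⁴
Effective length L_e = K·L = 2 × 4.71 = 9.420 m
P_cr = π²EI / L_e² = π² × 111×10⁹ × 2.071×10^-5 / 9.420² = 2.557×10^5 N
Factor of safety n = P_cr / P = 255.72 / 157 = 1.63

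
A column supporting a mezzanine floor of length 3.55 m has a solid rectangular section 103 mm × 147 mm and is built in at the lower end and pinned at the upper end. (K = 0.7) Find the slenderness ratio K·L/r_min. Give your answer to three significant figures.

For a rectangle r_min = b/√12 = 103/√12 = 29.73 mm
L_e = K·L = 0.7 × 3.55 m = 2.485 m = 2485.0 mm
λ = L_e / r_min = 2485.0 / 29.73 = 83.6

λ ≈ 83.6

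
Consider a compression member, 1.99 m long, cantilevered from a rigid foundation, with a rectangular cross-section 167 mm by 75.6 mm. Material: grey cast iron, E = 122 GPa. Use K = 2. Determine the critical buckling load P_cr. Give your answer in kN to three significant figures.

Buckling occurs about the weak axis: I_min = h·b³/12 with b = 75.6 mm (the shorter side).
I_min = 167×75.6³/12 = 6.013×10^6 mm⁴
I = 6.013×10^6 mm⁴ = 6.013×10^-6 m⁴
Effective length L_e = K·L = 2 × 1.99 = 3.980 m
P_cr = π²EI / L_e² = π² × 122×10⁹ × 6.013×10^-6 / 3.980² = 4.571×10^5 N

P_cr ≈ 457 kN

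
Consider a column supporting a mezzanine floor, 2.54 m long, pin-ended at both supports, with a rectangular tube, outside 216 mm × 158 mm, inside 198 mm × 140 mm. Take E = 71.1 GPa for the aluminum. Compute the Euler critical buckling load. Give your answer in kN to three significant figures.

Weak-axis I_min = (h_o·b_o³ − h_i·b_i³)/12 with b_o = 158, b_i = 140.0 mm (shorter outer/inner sides).
I_min = (216×158³ − 198.0×140.0³)/12 = 2.572×10^7 mm⁴
I = 2.572×10^7 mm⁴ = 2.572×10^-5 m⁴
Effective length L_e = K·L = 1 × 2.54 = 2.540 m
P_cr = π²EI / L_e² = π² × 71.1×10⁹ × 2.572×10^-5 / 2.540² = 2.798×10^6 N

P_cr ≈ 2800 kN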